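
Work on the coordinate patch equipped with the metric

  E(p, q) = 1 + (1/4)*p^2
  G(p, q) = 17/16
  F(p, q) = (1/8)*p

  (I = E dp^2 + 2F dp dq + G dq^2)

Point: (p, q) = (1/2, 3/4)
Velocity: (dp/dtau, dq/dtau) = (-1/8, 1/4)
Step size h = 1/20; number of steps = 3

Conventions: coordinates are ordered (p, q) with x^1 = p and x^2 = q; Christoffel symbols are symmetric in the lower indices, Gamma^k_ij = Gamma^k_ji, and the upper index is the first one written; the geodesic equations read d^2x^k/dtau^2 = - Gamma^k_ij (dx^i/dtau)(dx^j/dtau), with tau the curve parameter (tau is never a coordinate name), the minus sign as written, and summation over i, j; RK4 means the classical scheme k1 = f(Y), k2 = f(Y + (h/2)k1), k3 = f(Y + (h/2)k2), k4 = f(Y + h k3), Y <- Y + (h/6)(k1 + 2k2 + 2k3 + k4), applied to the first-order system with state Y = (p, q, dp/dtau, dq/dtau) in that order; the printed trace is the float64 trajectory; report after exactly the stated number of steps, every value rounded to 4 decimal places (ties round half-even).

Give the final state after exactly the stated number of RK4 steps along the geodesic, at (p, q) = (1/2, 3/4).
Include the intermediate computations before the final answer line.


f(Y) = (dp/dtau, dq/dtau, -Gamma^p_ij Y'^i Y'^j, -Gamma^q_ij Y'^i Y'^j) with the Gammas evaluated at the stage position; h = 0.050000; intermediate values shown to 6 dp
step 0: p = 0.5000, q = 0.7500, dp/dtau = -0.1250, dq/dtau = 0.2500
step 1:
  k1: at (p, q) = (0.500000, 0.750000), (dp/dtau, dq/dtau) = (-0.125000, 0.250000); Gamma_ppp = 0.111111, Gamma_ppq = 0.000000, Gamma_pqq = 0.000000, Gamma_qpp = 0.111111, Gamma_qpq = 0.000000, Gamma_qqq = 0.000000; k1 = (-0.125000, 0.250000, -0.001736, -0.001736)
  k2: at (p, q) = (0.496875, 0.756250), (dp/dtau, dq/dtau) = (-0.125043, 0.249957); Gamma_ppp = 0.110493, Gamma_ppq = 0.000000, Gamma_pqq = 0.000000, Gamma_qpp = 0.111188, Gamma_qpq = 0.000000, Gamma_qqq = 0.000000; k2 = (-0.125043, 0.249957, -0.001728, -0.001739)
  k3: at (p, q) = (0.496874, 0.756249), (dp/dtau, dq/dtau) = (-0.125043, 0.249957); Gamma_ppp = 0.110493, Gamma_ppq = 0.000000, Gamma_pqq = 0.000000, Gamma_qpp = 0.111188, Gamma_qpq = 0.000000, Gamma_qqq = 0.000000; k3 = (-0.125043, 0.249957, -0.001728, -0.001739)
  k4: at (p, q) = (0.493748, 0.762498), (dp/dtau, dq/dtau) = (-0.125086, 0.249913); Gamma_ppp = 0.109873, Gamma_ppq = 0.000000, Gamma_pqq = 0.000000, Gamma_qpp = 0.111265, Gamma_qpq = 0.000000, Gamma_qqq = 0.000000; k4 = (-0.125086, 0.249913, -0.001719, -0.001741)
  Y <- Y + (h/6)(k1 + 2k2 + 2k3 + k4): p = 0.4937, q = 0.7625, dp/dtau = -0.1251, dq/dtau = 0.2499
step 2:
  k1: at (p, q) = (0.493748, 0.762498), (dp/dtau, dq/dtau) = (-0.125086, 0.249913); Gamma_ppp = 0.109873, Gamma_ppq = 0.000000, Gamma_pqq = 0.000000, Gamma_qpp = 0.111265, Gamma_qpq = 0.000000, Gamma_qqq = 0.000000; k1 = (-0.125086, 0.249913, -0.001719, -0.001741)
  k2: at (p, q) = (0.490621, 0.768746), (dp/dtau, dq/dtau) = (-0.125129, 0.249870); Gamma_ppp = 0.109252, Gamma_ppq = 0.000000, Gamma_pqq = 0.000000, Gamma_qpp = 0.111341, Gamma_qpq = 0.000000, Gamma_qqq = 0.000000; k2 = (-0.125129, 0.249870, -0.001711, -0.001743)
  k3: at (p, q) = (0.490620, 0.768745), (dp/dtau, dq/dtau) = (-0.125129, 0.249869); Gamma_ppp = 0.109252, Gamma_ppq = 0.000000, Gamma_pqq = 0.000000, Gamma_qpp = 0.111341, Gamma_qpq = 0.000000, Gamma_qqq = 0.000000; k3 = (-0.125129, 0.249869, -0.001711, -0.001743)
  k4: at (p, q) = (0.487491, 0.774991), (dp/dtau, dq/dtau) = (-0.125172, 0.249826); Gamma_ppp = 0.108630, Gamma_ppq = 0.000000, Gamma_pqq = 0.000000, Gamma_qpp = 0.111417, Gamma_qpq = 0.000000, Gamma_qqq = 0.000000; k4 = (-0.125172, 0.249826, -0.001702, -0.001746)
  Y <- Y + (h/6)(k1 + 2k2 + 2k3 + k4): p = 0.4875, q = 0.7750, dp/dtau = -0.1252, dq/dtau = 0.2498
step 3:
  k1: at (p, q) = (0.487491, 0.774991), (dp/dtau, dq/dtau) = (-0.125172, 0.249826); Gamma_ppp = 0.108630, Gamma_ppq = 0.000000, Gamma_pqq = 0.000000, Gamma_qpp = 0.111417, Gamma_qpq = 0.000000, Gamma_qqq = 0.000000; k1 = (-0.125172, 0.249826, -0.001702, -0.001746)
  k2: at (p, q) = (0.484362, 0.781237), (dp/dtau, dq/dtau) = (-0.125214, 0.249782); Gamma_ppp = 0.108005, Gamma_ppq = 0.000000, Gamma_pqq = 0.000000, Gamma_qpp = 0.111492, Gamma_qpq = 0.000000, Gamma_qqq = 0.000000; k2 = (-0.125214, 0.249782, -0.001693, -0.001748)
  k3: at (p, q) = (0.484361, 0.781236), (dp/dtau, dq/dtau) = (-0.125214, 0.249782); Gamma_ppp = 0.108005, Gamma_ppq = 0.000000, Gamma_pqq = 0.000000, Gamma_qpp = 0.111493, Gamma_qpq = 0.000000, Gamma_qqq = 0.000000; k3 = (-0.125214, 0.249782, -0.001693, -0.001748)
  k4: at (p, q) = (0.481231, 0.787480), (dp/dtau, dq/dtau) = (-0.125257, 0.249739); Gamma_ppp = 0.107380, Gamma_ppq = 0.000000, Gamma_pqq = 0.000000, Gamma_qpp = 0.111568, Gamma_qpq = 0.000000, Gamma_qqq = 0.000000; k4 = (-0.125257, 0.249739, -0.001685, -0.001750)
  Y <- Y + (h/6)(k1 + 2k2 + 2k3 + k4): p = 0.4812, q = 0.7875, dp/dtau = -0.1253, dq/dtau = 0.2497

Answer: p = 0.4812, q = 0.7875, dp/dtau = -0.1253, dq/dtau = 0.2497


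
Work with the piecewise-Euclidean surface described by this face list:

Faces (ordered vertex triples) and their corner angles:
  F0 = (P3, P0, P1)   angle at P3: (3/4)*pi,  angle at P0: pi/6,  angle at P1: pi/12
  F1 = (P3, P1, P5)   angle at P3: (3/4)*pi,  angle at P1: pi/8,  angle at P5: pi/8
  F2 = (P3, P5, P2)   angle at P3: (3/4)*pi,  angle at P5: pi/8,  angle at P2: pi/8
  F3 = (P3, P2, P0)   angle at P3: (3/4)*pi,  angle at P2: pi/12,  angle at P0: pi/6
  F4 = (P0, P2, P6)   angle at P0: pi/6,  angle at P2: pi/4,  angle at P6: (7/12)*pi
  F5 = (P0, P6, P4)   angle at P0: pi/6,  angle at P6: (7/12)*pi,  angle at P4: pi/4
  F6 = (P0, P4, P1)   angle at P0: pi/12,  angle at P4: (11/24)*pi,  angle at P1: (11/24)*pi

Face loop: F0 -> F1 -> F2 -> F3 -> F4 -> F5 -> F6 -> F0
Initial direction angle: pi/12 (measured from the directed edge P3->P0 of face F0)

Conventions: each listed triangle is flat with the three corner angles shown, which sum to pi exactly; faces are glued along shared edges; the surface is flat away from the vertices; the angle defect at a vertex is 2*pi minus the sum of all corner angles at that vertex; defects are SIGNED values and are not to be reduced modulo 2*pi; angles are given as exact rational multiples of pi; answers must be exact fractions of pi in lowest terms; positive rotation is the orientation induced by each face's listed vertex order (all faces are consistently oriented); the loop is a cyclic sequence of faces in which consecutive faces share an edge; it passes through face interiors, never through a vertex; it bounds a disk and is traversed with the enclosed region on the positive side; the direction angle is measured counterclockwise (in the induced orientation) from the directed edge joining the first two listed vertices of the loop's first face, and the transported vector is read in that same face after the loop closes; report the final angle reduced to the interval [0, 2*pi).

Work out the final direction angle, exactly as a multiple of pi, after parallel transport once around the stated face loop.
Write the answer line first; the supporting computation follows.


Answer: final direction angle = pi/3

enclosed vertex P0: corner angles sum to (3/4)*pi, defect = 2*pi - (3/4)*pi = (5/4)*pi
enclosed vertex P3: corner angles sum to 3*pi, defect = 2*pi - 3*pi = -pi
the rotation equals the total enclosed defect, so the final angle is initial + defects (mod 2*pi)
final angle = pi/12 + pi/4 = pi/3 (mod 2*pi)


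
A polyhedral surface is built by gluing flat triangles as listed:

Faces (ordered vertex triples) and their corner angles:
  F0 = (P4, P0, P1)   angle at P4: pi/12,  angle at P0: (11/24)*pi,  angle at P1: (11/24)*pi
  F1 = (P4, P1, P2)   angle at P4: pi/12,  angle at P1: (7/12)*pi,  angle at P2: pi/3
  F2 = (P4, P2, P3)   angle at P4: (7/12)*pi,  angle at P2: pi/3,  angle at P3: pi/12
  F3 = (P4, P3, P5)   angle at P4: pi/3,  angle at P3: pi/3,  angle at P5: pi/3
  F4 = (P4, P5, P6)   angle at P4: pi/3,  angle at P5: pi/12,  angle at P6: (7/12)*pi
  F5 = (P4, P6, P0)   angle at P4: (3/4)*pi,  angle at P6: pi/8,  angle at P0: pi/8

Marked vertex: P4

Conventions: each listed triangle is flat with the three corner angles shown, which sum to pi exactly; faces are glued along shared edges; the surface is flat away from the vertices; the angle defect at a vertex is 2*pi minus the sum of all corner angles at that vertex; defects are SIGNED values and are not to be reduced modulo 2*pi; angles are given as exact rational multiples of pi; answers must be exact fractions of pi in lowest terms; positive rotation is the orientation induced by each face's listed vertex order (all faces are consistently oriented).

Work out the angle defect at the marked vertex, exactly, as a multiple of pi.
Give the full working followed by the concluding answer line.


Sum of corner angles at P4: (13/6)*pi
defect = 2*pi - (13/6)*pi

Answer: defect(P4) = -pi/6


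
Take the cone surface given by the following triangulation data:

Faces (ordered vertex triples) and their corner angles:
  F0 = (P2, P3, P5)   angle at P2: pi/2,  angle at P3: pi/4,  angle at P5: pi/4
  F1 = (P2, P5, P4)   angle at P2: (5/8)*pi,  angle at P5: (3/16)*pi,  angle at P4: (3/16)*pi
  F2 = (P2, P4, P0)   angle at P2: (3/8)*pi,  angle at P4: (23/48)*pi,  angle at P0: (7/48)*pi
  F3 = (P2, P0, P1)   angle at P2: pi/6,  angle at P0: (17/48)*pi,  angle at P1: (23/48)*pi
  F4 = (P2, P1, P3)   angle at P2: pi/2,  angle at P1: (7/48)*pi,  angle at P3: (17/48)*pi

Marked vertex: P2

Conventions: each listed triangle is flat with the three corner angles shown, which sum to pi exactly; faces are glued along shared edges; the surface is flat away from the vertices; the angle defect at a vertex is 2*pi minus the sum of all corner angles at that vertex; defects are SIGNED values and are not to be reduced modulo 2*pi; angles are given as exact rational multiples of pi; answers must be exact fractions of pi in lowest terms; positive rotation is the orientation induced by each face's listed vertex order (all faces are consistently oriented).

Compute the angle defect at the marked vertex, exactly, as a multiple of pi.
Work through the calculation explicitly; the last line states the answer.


Sum of corner angles at P2: (13/6)*pi
defect = 2*pi - (13/6)*pi

Answer: defect(P2) = -pi/6


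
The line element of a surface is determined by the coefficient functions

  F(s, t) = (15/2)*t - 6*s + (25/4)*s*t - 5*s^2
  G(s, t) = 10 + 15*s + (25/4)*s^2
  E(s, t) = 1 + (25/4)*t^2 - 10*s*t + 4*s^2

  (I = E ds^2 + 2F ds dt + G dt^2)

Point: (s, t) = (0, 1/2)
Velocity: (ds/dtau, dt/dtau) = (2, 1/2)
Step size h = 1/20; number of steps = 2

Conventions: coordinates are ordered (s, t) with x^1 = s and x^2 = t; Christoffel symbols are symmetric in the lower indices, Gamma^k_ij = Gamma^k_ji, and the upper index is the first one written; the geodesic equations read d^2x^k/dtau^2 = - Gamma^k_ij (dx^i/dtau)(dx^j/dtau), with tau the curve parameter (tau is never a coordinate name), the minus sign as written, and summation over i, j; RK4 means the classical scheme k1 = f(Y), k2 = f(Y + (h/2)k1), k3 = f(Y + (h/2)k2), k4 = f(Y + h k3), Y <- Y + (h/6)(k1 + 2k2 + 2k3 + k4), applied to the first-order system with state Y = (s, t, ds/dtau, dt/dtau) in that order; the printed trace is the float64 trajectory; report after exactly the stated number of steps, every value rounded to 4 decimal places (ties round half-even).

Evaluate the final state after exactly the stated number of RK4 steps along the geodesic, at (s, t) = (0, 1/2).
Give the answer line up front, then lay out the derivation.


Answer: s = 0.2013, t = 0.5536, ds/dtau = 2.0239, dt/dtau = 0.5688

f(Y) = (ds/dtau, dt/dtau, -Gamma^s_ij Y'^i Y'^j, -Gamma^t_ij Y'^i Y'^j) with the Gammas evaluated at the stage position; h = 0.050000; intermediate values shown to 6 dp
step 0: s = 0.0000, t = 0.5000, ds/dtau = 2.0000, dt/dtau = 0.5000
step 1:
  k1: at (s, t) = (0.000000, 0.500000), (ds/dtau, dt/dtau) = (2.000000, 0.500000); Gamma_sss = -0.216216, Gamma_sst = 0.270270, Gamma_stt = 0.000000, Gamma_tss = -0.518919, Gamma_tst = 0.648649, Gamma_ttt = 0.000000; k1 = (2.000000, 0.500000, 0.324324, 0.778378)
  k2: at (s, t) = (0.050000, 0.512500), (ds/dtau, dt/dtau) = (2.008108, 0.519459); Gamma_sss = -0.194269, Gamma_sst = 0.242836, Gamma_stt = 0.000000, Gamma_tss = -0.513939, Gamma_tst = 0.642424, Gamma_ttt = 0.000000; k2 = (2.008108, 0.519459, 0.276769, 0.732194)
  k3: at (s, t) = (0.050203, 0.512986), (ds/dtau, dt/dtau) = (2.006919, 0.518305); Gamma_sss = -0.194321, Gamma_sst = 0.242901, Gamma_stt = 0.000000, Gamma_tss = -0.513808, Gamma_tst = 0.642259, Gamma_ttt = 0.000000; k3 = (2.006919, 0.518305, 0.277342, 0.733324)
  k4: at (s, t) = (0.100346, 0.525915), (ds/dtau, dt/dtau) = (2.013867, 0.536666); Gamma_sss = -0.173951, Gamma_sst = 0.217438, Gamma_stt = 0.000000, Gamma_tss = -0.507578, Gamma_tst = 0.634472, Gamma_ttt = 0.000000; k4 = (2.013867, 0.536666, 0.235481, 0.687120)
  Y <- Y + (h/6)(k1 + 2k2 + 2k3 + k4): s = 0.1004, t = 0.5259, ds/dtau = 2.0139, dt/dtau = 0.5366
step 2:
  k1: at (s, t) = (0.100366, 0.525935), (ds/dtau, dt/dtau) = (2.013900, 0.536638); Gamma_sss = -0.173947, Gamma_sst = 0.217434, Gamma_stt = 0.000000, Gamma_tss = -0.507572, Gamma_tst = 0.634465, Gamma_ttt = 0.000000; k1 = (2.013900, 0.536638, 0.235517, 0.687230)
  k2: at (s, t) = (0.150714, 0.539351), (ds/dtau, dt/dtau) = (2.019788, 0.553819); Gamma_sss = -0.155118, Gamma_sst = 0.193897, Gamma_stt = 0.000000, Gamma_tss = -0.500310, Gamma_tst = 0.625387, Gamma_ttt = 0.000000; k2 = (2.019788, 0.553819, 0.199025, 0.641924)
  k3: at (s, t) = (0.150861, 0.539780), (ds/dtau, dt/dtau) = (2.018876, 0.552686); Gamma_sss = -0.155186, Gamma_sst = 0.193982, Gamma_stt = 0.000000, Gamma_tss = -0.500212, Gamma_tst = 0.625265, Gamma_ttt = 0.000000; k3 = (2.018876, 0.552686, 0.199623, 0.643447)
  k4: at (s, t) = (0.201310, 0.553569), (ds/dtau, dt/dtau) = (2.023881, 0.568810); Gamma_sss = -0.137863, Gamma_sst = 0.172329, Gamma_stt = 0.000000, Gamma_tss = -0.492175, Gamma_tst = 0.615219, Gamma_ttt = 0.000000; k4 = (2.023881, 0.568810, 0.167929, 0.599511)
  Y <- Y + (h/6)(k1 + 2k2 + 2k3 + k4): s = 0.2013, t = 0.5536, ds/dtau = 2.0239, dt/dtau = 0.5688


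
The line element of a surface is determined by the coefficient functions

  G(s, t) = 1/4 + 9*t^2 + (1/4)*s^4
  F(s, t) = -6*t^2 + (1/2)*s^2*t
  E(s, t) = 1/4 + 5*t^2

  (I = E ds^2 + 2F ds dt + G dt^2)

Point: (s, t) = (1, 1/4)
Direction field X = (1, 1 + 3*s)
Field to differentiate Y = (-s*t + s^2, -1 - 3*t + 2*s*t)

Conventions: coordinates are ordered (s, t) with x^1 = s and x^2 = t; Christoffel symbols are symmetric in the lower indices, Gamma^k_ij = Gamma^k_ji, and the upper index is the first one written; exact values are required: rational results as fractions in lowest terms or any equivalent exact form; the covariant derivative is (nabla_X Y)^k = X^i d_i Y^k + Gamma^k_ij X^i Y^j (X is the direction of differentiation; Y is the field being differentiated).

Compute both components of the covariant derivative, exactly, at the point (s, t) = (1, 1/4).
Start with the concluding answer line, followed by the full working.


Answer: (nabla_X Y)^s = 14619/548, (nabla_X Y)^t = -1963/274

E = 9/16, F = -1/4, G = 17/16 at the point
E_s = 0, E_t = 5/2, F_s = 1/4, F_t = -5/2, G_s = 1, G_t = 9/2
EG - F^2 = 137/256;  g^inv = (256/137) * [[17/16, 1/4], [1/4, 9/16]]
first-kind symbols [ij,l] = (1/2)(d_i g_jl + d_j g_il - d_l g_ij): [ss,s] = E_s/2 = 0, [ss,t] = F_s - E_t/2 = -1, [st,s] = E_t/2 = 5/4, [st,t] = G_s/2 = 1/2, [tt,s] = F_t - G_s/2 = -3, [tt,t] = G_t/2 = 9/4
Gamma^s_ij = (G*[ij,s] - F*[ij,t])/(EG - F^2), Gamma^t_ij = (E*[ij,t] - F*[ij,s])/(EG - F^2)
Gamma_sss = -64/137, Gamma_sst = 372/137, Gamma_stt = -672/137, Gamma_tss = -144/137, Gamma_tst = 152/137, Gamma_ttt = 132/137
X = (1, 4), Y = (3/4, -5/4) at the point


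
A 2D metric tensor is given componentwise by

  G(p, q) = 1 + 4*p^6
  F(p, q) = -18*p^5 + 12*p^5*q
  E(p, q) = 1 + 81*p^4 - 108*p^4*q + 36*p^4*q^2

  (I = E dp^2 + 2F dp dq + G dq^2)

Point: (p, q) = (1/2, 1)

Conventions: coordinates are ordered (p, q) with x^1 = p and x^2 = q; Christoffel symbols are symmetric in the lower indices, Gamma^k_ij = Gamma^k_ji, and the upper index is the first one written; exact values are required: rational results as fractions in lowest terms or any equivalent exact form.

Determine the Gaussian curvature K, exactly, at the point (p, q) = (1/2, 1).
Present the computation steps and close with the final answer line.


E = 25/16, F = -3/16, G = 17/16, EG - F^2 = 13/8 at the point
E_p = 9/2, E_q = -9/4, F_p = -15/8, F_q = 3/8, G_p = 3/4, G_q = 0
E_qq = 9/2, F_pq = 15/4, G_pp = 15/2
By Brioschi, K is (det M1 - det M2) divided by (EG - F^2) squared.
M1 = [[-E_qq/2 + F_pq - G_pp/2, E_p/2, F_p - E_q/2], [F_q - G_p/2, E, F], [G_q/2, F, G]] = [[-9/4, 9/4, -3/4], [0, 25/16, -3/16], [0, -3/16, 17/16]]; det M1 = -117/32
M2 = [[0, E_q/2, G_p/2], [E_q/2, E, F], [G_p/2, F, G]] = [[0, -9/8, 3/8], [-9/8, 25/16, -3/16], [3/8, -3/16, 17/16]]; det M2 = -45/32
det M1 - det M2 = -9/4; K = -9/4 / (13/8)^2 = -144/169

Answer: K = -144/169


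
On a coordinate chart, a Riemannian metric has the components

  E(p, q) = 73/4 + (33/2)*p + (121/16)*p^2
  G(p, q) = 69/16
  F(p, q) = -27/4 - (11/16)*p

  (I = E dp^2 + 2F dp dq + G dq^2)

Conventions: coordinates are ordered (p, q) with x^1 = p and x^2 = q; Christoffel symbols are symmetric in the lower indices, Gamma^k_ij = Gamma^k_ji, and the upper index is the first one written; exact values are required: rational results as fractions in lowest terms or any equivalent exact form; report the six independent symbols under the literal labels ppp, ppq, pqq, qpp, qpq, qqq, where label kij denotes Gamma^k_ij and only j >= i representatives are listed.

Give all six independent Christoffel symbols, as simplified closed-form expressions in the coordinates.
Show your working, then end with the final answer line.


E = 73/4 + (33/2)*p + (121/16)*p^2; F = -27/4 - (11/16)*p; G = 69/16
Gamma^k_ij = (1/2) g^{kl} (d_i g_jl + d_j g_il - d_l g_ij), with g^inv = (1/(EG-F^2)) [[G, -F], [-F, E]]
first partials: E_p = 33/2 + (121/8)*p, E_q = 0, F_p = -11/16, F_q = 0, G_p = 0, G_q = 0
D = EG - F^2 = 2121/64 + (495/8)*p + (2057/64)*p^2
expanded: Gamma^p_pp = (G E_p - 2F F_p + F E_q)/(2D), Gamma^p_pq = (G E_q - F G_p)/(2D), Gamma^p_qq = (2G F_q - G G_p - F G_q)/(2D), Gamma^q_pp = (2E F_p - E E_q - F E_p)/(2D), Gamma^q_pq = (E G_p - F E_q)/(2D), Gamma^q_qq = (E G_q - 2F F_q + F G_p)/(2D); substitute and cancel common factors

Answer: Gamma_ppp = (2057*p + 1980)/(2057*p^2 + 3960*p + 2121), Gamma_ppq = 0, Gamma_pqq = 0, Gamma_qpp = (2904*p + 2761)/(2057*p^2 + 3960*p + 2121), Gamma_qpq = 0, Gamma_qqq = 0


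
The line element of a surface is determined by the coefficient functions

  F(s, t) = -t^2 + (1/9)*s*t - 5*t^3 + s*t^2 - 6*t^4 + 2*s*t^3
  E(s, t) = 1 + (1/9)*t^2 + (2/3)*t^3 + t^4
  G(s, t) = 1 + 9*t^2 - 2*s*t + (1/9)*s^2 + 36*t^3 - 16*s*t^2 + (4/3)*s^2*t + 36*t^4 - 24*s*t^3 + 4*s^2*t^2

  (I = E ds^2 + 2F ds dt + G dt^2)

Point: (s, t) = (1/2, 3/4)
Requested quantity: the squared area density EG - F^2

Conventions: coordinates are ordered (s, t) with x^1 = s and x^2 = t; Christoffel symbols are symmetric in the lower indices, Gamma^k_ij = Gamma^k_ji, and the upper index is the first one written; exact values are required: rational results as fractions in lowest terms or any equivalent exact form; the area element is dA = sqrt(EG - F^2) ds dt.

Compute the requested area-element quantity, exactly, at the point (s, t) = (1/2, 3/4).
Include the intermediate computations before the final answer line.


E = 425/256, F = -1469/384, G = 13345/576; EG - F^2 = 54901/2304

Answer: EG - F^2 = 54901/2304


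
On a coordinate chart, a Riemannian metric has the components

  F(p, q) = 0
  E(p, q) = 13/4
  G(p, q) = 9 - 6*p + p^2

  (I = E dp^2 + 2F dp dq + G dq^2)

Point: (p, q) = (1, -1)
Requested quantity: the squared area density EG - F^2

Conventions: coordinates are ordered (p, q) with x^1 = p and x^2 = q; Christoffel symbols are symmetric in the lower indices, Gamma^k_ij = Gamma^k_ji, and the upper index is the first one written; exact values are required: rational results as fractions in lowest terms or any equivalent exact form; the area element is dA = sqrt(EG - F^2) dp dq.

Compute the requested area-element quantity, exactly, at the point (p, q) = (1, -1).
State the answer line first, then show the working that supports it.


Answer: EG - F^2 = 13

E = 13/4, F = 0, G = 4; EG - F^2 = 13


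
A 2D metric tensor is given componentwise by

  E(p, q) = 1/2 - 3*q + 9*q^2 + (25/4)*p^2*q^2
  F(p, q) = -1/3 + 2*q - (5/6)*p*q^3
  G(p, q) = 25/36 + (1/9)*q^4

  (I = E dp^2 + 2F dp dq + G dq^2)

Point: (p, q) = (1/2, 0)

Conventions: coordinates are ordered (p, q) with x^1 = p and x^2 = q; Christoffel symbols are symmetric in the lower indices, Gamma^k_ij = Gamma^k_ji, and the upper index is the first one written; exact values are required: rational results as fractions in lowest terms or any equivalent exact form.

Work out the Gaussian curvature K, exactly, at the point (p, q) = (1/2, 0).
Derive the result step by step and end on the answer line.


E = 1/2, F = -1/3, G = 25/36, EG - F^2 = 17/72 at the point
E_p = 0, E_q = -3, F_p = 0, F_q = 2, G_p = 0, G_q = 0
E_qq = 169/8, F_pq = 0, G_pp = 0
The intrinsic route: Brioschi's K = (det M1 - det M2)/(EG - F^2)^2.
M1 = [[-E_qq/2 + F_pq - G_pp/2, E_p/2, F_p - E_q/2], [F_q - G_p/2, E, F], [G_q/2, F, G]] = [[-169/16, 0, 3/2], [2, 1/2, -1/3], [0, -1/3, 25/36]]; det M1 = -4025/1152
M2 = [[0, E_q/2, G_p/2], [E_q/2, E, F], [G_p/2, F, G]] = [[0, -3/2, 0], [-3/2, 1/2, -1/3], [0, -1/3, 25/36]]; det M2 = -25/16
det M1 - det M2 = -2225/1152; K = -2225/1152 / (17/72)^2 = -20025/578

Answer: K = -20025/578


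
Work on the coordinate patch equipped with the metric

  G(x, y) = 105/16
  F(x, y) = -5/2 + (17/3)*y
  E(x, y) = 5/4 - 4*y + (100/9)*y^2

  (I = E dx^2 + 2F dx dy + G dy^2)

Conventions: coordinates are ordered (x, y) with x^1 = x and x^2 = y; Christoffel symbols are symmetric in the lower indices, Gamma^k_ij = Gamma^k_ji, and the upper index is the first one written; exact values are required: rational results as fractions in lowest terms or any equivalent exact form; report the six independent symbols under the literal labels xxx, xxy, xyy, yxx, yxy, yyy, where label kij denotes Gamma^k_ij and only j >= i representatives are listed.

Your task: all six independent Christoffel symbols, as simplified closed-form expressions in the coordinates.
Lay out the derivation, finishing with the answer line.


E = 5/4 - 4*y + (100/9)*y^2; F = -5/2 + (17/3)*y; G = 105/16
Gamma^k_ij = (1/2) g^{kl} (d_i g_jl + d_j g_il - d_l g_ij), with g^inv = (1/(EG-F^2)) [[G, -F], [-F, E]]
first partials: E_x = 0, E_y = -4 + (200/9)*y, F_x = 0, F_y = 17/3, G_x = 0, G_y = 0
D = EG - F^2 = 125/64 + (25/12)*y + (1469/36)*y^2
expanded: Gamma^x_xx = (G E_x - 2F F_x + F E_y)/(2D), Gamma^x_xy = (G E_y - F G_x)/(2D), Gamma^x_yy = (2G F_y - G G_x - F G_y)/(2D), Gamma^y_xx = (2E F_x - E E_y - F E_x)/(2D), Gamma^y_xy = (E G_x - F E_y)/(2D), Gamma^y_yy = (E G_y - 2F F_y + F G_x)/(2D); substitute and cancel common factors

Answer: Gamma_xxx = (108800*y^2 - 67584*y + 8640)/(70512*y^2 + 3600*y + 3375), Gamma_xxy = (42000*y - 7560)/(23504*y^2 + 1200*y + 1125), Gamma_xyy = 21420/(23504*y^2 + 1200*y + 1125), Gamma_yxx = (-640000*y^3 + 345600*y^2 - 113472*y + 12960)/(211536*y^2 + 10800*y + 10125), Gamma_yxy = (-108800*y^2 + 67584*y - 8640)/(70512*y^2 + 3600*y + 3375), Gamma_yyy = (8160 - 18496*y)/(23504*y^2 + 1200*y + 1125)


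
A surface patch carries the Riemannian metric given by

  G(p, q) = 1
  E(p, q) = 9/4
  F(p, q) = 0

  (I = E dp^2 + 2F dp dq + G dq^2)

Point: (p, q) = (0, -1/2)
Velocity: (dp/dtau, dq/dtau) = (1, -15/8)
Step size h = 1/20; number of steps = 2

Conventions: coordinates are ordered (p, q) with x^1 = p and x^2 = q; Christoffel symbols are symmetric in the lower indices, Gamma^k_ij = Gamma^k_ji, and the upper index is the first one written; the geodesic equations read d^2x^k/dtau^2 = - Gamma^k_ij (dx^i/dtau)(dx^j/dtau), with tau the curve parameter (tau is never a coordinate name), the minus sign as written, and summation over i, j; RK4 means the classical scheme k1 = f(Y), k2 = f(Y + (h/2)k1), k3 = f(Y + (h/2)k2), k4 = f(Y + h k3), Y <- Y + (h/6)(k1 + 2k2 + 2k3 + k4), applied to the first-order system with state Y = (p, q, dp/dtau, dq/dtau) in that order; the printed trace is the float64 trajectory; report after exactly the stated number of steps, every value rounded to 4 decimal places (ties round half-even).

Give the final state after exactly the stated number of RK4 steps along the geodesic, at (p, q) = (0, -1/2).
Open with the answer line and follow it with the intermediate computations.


Answer: p = 0.1000, q = -0.6875, dp/dtau = 1.0000, dq/dtau = -1.8750

f(Y) = (dp/dtau, dq/dtau, -Gamma^p_ij Y'^i Y'^j, -Gamma^q_ij Y'^i Y'^j) with the Gammas evaluated at the stage position; h = 0.050000; intermediate values shown to 6 dp
step 0: p = 0.0000, q = -0.5000, dp/dtau = 1.0000, dq/dtau = -1.8750
step 1:
  k1: at (p, q) = (0.000000, -0.500000), (dp/dtau, dq/dtau) = (1.000000, -1.875000); Gamma_ppp = 0.000000, Gamma_ppq = 0.000000, Gamma_pqq = 0.000000, Gamma_qpp = 0.000000, Gamma_qpq = 0.000000, Gamma_qqq = 0.000000; k1 = (1.000000, -1.875000, 0.000000, 0.000000)
  k2: at (p, q) = (0.025000, -0.546875), (dp/dtau, dq/dtau) = (1.000000, -1.875000); Gamma_ppp = 0.000000, Gamma_ppq = 0.000000, Gamma_pqq = 0.000000, Gamma_qpp = 0.000000, Gamma_qpq = 0.000000, Gamma_qqq = 0.000000; k2 = (1.000000, -1.875000, 0.000000, 0.000000)
  k3: at (p, q) = (0.025000, -0.546875), (dp/dtau, dq/dtau) = (1.000000, -1.875000); Gamma_ppp = 0.000000, Gamma_ppq = 0.000000, Gamma_pqq = 0.000000, Gamma_qpp = 0.000000, Gamma_qpq = 0.000000, Gamma_qqq = 0.000000; k3 = (1.000000, -1.875000, 0.000000, 0.000000)
  k4: at (p, q) = (0.050000, -0.593750), (dp/dtau, dq/dtau) = (1.000000, -1.875000); Gamma_ppp = 0.000000, Gamma_ppq = 0.000000, Gamma_pqq = 0.000000, Gamma_qpp = 0.000000, Gamma_qpq = 0.000000, Gamma_qqq = 0.000000; k4 = (1.000000, -1.875000, 0.000000, 0.000000)
  Y <- Y + (h/6)(k1 + 2k2 + 2k3 + k4): p = 0.0500, q = -0.5938, dp/dtau = 1.0000, dq/dtau = -1.8750
step 2:
  k1: at (p, q) = (0.050000, -0.593750), (dp/dtau, dq/dtau) = (1.000000, -1.875000); Gamma_ppp = 0.000000, Gamma_ppq = 0.000000, Gamma_pqq = 0.000000, Gamma_qpp = 0.000000, Gamma_qpq = 0.000000, Gamma_qqq = 0.000000; k1 = (1.000000, -1.875000, 0.000000, 0.000000)
  k2: at (p, q) = (0.075000, -0.640625), (dp/dtau, dq/dtau) = (1.000000, -1.875000); Gamma_ppp = 0.000000, Gamma_ppq = 0.000000, Gamma_pqq = 0.000000, Gamma_qpp = 0.000000, Gamma_qpq = 0.000000, Gamma_qqq = 0.000000; k2 = (1.000000, -1.875000, 0.000000, 0.000000)
  k3: at (p, q) = (0.075000, -0.640625), (dp/dtau, dq/dtau) = (1.000000, -1.875000); Gamma_ppp = 0.000000, Gamma_ppq = 0.000000, Gamma_pqq = 0.000000, Gamma_qpp = 0.000000, Gamma_qpq = 0.000000, Gamma_qqq = 0.000000; k3 = (1.000000, -1.875000, 0.000000, 0.000000)
  k4: at (p, q) = (0.100000, -0.687500), (dp/dtau, dq/dtau) = (1.000000, -1.875000); Gamma_ppp = 0.000000, Gamma_ppq = 0.000000, Gamma_pqq = 0.000000, Gamma_qpp = 0.000000, Gamma_qpq = 0.000000, Gamma_qqq = 0.000000; k4 = (1.000000, -1.875000, 0.000000, 0.000000)
  Y <- Y + (h/6)(k1 + 2k2 + 2k3 + k4): p = 0.1000, q = -0.6875, dp/dtau = 1.0000, dq/dtau = -1.8750


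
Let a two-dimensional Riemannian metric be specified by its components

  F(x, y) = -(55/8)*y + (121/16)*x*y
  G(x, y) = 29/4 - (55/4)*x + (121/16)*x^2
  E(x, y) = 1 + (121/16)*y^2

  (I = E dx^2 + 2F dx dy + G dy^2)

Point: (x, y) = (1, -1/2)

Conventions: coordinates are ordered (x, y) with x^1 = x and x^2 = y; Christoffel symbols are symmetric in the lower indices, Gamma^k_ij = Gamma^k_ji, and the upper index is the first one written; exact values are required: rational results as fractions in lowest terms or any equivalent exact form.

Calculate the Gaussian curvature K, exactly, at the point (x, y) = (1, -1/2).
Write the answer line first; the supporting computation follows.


Answer: K = -30976/35721

E = 185/64, F = -11/32, G = 17/16, EG - F^2 = 189/64 at the point
E_x = 0, E_y = -121/16, F_x = -121/32, F_y = 11/16, G_x = 11/8, G_y = 0
E_yy = 121/8, F_xy = 121/16, G_xx = 121/8
The intrinsic route: Brioschi's K = (det M1 - det M2)/(EG - F^2)^2.
M1 = [[-E_yy/2 + F_xy - G_xx/2, E_x/2, F_x - E_y/2], [F_y - G_x/2, E, F], [G_y/2, F, G]] = [[-121/16, 0, 0], [0, 185/64, -11/32], [0, -11/32, 17/16]]; det M1 = -22869/1024
M2 = [[0, E_y/2, G_x/2], [E_y/2, E, F], [G_x/2, F, G]] = [[0, -121/32, 11/16], [-121/32, 185/64, -11/32], [11/16, -11/32, 17/16]]; det M2 = -15125/1024
det M1 - det M2 = -121/16; K = -121/16 / (189/64)^2 = -30976/35721


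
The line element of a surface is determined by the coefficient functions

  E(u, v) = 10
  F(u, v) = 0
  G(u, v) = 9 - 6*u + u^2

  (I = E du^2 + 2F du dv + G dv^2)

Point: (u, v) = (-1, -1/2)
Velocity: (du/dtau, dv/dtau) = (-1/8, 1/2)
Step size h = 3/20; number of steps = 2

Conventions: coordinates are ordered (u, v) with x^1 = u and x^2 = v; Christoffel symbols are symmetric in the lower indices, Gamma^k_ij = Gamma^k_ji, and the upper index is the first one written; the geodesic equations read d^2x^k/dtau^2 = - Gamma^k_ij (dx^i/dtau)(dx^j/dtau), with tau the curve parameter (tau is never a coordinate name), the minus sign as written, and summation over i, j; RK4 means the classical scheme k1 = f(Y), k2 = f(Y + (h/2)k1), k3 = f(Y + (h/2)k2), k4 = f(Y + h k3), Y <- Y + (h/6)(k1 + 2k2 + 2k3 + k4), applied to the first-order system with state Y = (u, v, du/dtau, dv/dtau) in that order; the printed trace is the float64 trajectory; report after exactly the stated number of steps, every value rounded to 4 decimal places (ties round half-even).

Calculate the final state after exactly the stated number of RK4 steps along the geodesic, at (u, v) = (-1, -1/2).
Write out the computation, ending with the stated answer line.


f(Y) = (du/dtau, dv/dtau, -Gamma^u_ij Y'^i Y'^j, -Gamma^v_ij Y'^i Y'^j) with the Gammas evaluated at the stage position; h = 0.150000; intermediate values shown to 6 dp
step 0: u = -1.0000, v = -0.5000, du/dtau = -0.1250, dv/dtau = 0.5000
step 1:
  k1: at (u, v) = (-1.000000, -0.500000), (du/dtau, dv/dtau) = (-0.125000, 0.500000); Gamma_uuu = 0.000000, Gamma_uuv = 0.000000, Gamma_uvv = 0.400000, Gamma_vuu = 0.000000, Gamma_vuv = -0.250000, Gamma_vvv = 0.000000; k1 = (-0.125000, 0.500000, -0.100000, -0.031250)
  k2: at (u, v) = (-1.009375, -0.462500), (du/dtau, dv/dtau) = (-0.132500, 0.497656); Gamma_uuu = 0.000000, Gamma_uuv = 0.000000, Gamma_uvv = 0.400938, Gamma_vuu = 0.000000, Gamma_vuv = -0.249415, Gamma_vvv = 0.000000; k2 = (-0.132500, 0.497656, -0.099297, -0.032893)
  k3: at (u, v) = (-1.009937, -0.462676), (du/dtau, dv/dtau) = (-0.132447, 0.497533); Gamma_uuu = 0.000000, Gamma_uuv = 0.000000, Gamma_uvv = 0.400994, Gamma_vuu = 0.000000, Gamma_vuv = -0.249380, Gamma_vvv = 0.000000; k3 = (-0.132447, 0.497533, -0.099262, -0.032867)
  k4: at (u, v) = (-1.019867, -0.425370), (du/dtau, dv/dtau) = (-0.139889, 0.495070); Gamma_uuu = 0.000000, Gamma_uuv = 0.000000, Gamma_uvv = 0.401987, Gamma_vuu = 0.000000, Gamma_vuv = -0.248764, Gamma_vvv = 0.000000; k4 = (-0.139889, 0.495070, -0.098525, -0.034456)
  Y <- Y + (h/6)(k1 + 2k2 + 2k3 + k4): u = -1.0199, v = -0.4254, du/dtau = -0.1399, dv/dtau = 0.4951
step 2:
  k1: at (u, v) = (-1.019870, -0.425364), (du/dtau, dv/dtau) = (-0.139891, 0.495069); Gamma_uuu = 0.000000, Gamma_uuv = 0.000000, Gamma_uvv = 0.401987, Gamma_vuu = 0.000000, Gamma_vuv = -0.248764, Gamma_vvv = 0.000000; k1 = (-0.139891, 0.495069, -0.098524, -0.034457)
  k2: at (u, v) = (-1.030361, -0.388234), (du/dtau, dv/dtau) = (-0.147280, 0.492485); Gamma_uuu = 0.000000, Gamma_uuv = 0.000000, Gamma_uvv = 0.403036, Gamma_vuu = 0.000000, Gamma_vuv = -0.248117, Gamma_vvv = 0.000000; k2 = (-0.147280, 0.492485, -0.097753, -0.035993)
  k3: at (u, v) = (-1.030916, -0.388427), (du/dtau, dv/dtau) = (-0.147223, 0.492370); Gamma_uuu = 0.000000, Gamma_uuv = 0.000000, Gamma_uvv = 0.403092, Gamma_vuu = 0.000000, Gamma_vuv = -0.248083, Gamma_vvv = 0.000000; k3 = (-0.147223, 0.492370, -0.097721, -0.035966)
  k4: at (u, v) = (-1.041953, -0.351508), (du/dtau, dv/dtau) = (-0.154549, 0.489674); Gamma_uuu = 0.000000, Gamma_uuv = 0.000000, Gamma_uvv = 0.404195, Gamma_vuu = 0.000000, Gamma_vuv = -0.247405, Gamma_vvv = 0.000000; k4 = (-0.154549, 0.489674, -0.096918, -0.037447)
  Y <- Y + (h/6)(k1 + 2k2 + 2k3 + k4): u = -1.0420, v = -0.3515, du/dtau = -0.1546, dv/dtau = 0.4897

Answer: u = -1.0420, v = -0.3515, du/dtau = -0.1546, dv/dtau = 0.4897


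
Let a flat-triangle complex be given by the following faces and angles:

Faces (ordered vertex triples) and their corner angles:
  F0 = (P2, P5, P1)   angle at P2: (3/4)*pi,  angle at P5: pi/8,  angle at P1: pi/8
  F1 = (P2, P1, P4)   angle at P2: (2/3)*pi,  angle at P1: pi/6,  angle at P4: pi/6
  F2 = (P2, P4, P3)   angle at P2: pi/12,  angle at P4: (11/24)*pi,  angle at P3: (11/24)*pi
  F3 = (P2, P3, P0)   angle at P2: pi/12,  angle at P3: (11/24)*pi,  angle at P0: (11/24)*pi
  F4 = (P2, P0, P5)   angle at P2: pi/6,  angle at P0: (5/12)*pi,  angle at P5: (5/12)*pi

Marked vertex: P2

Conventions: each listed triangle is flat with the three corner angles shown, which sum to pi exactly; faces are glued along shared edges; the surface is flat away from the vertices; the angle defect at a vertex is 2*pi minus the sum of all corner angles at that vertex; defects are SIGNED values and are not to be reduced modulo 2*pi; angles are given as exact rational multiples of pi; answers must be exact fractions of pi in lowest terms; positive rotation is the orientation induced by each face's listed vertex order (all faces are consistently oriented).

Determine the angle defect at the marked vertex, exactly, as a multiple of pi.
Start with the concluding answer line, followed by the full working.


Answer: defect(P2) = pi/4

Sum of corner angles at P2: (7/4)*pi
defect = 2*pi - (7/4)*pi


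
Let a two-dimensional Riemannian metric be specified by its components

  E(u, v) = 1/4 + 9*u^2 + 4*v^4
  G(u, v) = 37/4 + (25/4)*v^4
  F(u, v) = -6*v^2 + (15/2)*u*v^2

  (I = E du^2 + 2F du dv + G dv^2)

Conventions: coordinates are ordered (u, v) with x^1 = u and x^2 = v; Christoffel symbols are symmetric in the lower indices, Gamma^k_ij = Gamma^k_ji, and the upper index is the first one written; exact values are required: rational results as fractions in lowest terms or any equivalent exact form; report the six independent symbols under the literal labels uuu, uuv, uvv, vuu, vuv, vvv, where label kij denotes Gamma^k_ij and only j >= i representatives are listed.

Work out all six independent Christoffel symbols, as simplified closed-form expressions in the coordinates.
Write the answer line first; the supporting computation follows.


Answer: Gamma_uuu = (960*u*v^5 + 1332*u - 768*v^5 + 720*v^4)/(1332*u^2 + 1440*u*v^4 + 400*v^8 + 41*v^4 + 37), Gamma_uuv = (800*v^7 + 1184*v^3)/(1332*u^2 + 1440*u*v^4 + 400*v^8 + 41*v^4 + 37), Gamma_uvv = (2220*u*v - 1776*v)/(1332*u^2 + 1440*u*v^4 + 400*v^8 + 41*v^4 + 37), Gamma_vuu = (-1152*u^2*v^3 + 864*u*v^2 - 512*v^7 + 480*v^6 - 32*v^3 + 30*v^2)/(1332*u^2 + 1440*u*v^4 + 400*v^8 + 41*v^4 + 37), Gamma_vuv = (-960*u*v^5 + 768*v^5)/(1332*u^2 + 1440*u*v^4 + 400*v^8 + 41*v^4 + 37), Gamma_vvv = (2880*u*v^3 + 800*v^7 - 1102*v^3)/(1332*u^2 + 1440*u*v^4 + 400*v^8 + 41*v^4 + 37)

E = 1/4 + 9*u^2 + 4*v^4; F = -6*v^2 + (15/2)*u*v^2; G = 37/4 + (25/4)*v^4
Gamma^k_ij = (1/2) g^{kl} (d_i g_jl + d_j g_il - d_l g_ij), with g^inv = (1/(EG-F^2)) [[G, -F], [-F, E]]
first partials: E_u = 18*u, E_v = 16*v^3, F_u = (15/2)*v^2, F_v = -12*v + 15*u*v, G_u = 0, G_v = 25*v^3
D = EG - F^2 = 37/16 + (333/4)*u^2 + (41/16)*v^4 + 90*u*v^4 + 25*v^8
expanded: Gamma^u_uu = (G E_u - 2F F_u + F E_v)/(2D), Gamma^u_uv = (G E_v - F G_u)/(2D), Gamma^u_vv = (2G F_v - G G_u - F G_v)/(2D), Gamma^v_uu = (2E F_u - E E_v - F E_u)/(2D), Gamma^v_uv = (E G_u - F E_v)/(2D), Gamma^v_vv = (E G_v - 2F F_v + F G_u)/(2D); substitute and cancel common factors


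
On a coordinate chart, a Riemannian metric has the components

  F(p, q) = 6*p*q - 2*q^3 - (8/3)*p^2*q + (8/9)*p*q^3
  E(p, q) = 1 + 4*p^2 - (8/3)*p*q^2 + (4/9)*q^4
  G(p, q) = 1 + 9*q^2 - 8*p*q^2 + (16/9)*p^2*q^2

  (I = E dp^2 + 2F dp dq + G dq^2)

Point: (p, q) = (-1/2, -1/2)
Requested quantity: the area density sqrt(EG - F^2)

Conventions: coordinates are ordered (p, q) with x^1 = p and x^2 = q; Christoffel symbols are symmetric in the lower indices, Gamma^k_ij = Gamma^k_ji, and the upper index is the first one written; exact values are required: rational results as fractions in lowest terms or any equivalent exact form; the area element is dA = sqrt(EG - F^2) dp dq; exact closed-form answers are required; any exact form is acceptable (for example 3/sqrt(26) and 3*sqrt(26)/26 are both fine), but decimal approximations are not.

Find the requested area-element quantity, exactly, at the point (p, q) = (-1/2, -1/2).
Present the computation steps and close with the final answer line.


E = 85/36, F = 77/36, G = 157/36; EG - F^2 = 103/18

Answer: sqrt(EG - F^2) = sqrt(206)/6


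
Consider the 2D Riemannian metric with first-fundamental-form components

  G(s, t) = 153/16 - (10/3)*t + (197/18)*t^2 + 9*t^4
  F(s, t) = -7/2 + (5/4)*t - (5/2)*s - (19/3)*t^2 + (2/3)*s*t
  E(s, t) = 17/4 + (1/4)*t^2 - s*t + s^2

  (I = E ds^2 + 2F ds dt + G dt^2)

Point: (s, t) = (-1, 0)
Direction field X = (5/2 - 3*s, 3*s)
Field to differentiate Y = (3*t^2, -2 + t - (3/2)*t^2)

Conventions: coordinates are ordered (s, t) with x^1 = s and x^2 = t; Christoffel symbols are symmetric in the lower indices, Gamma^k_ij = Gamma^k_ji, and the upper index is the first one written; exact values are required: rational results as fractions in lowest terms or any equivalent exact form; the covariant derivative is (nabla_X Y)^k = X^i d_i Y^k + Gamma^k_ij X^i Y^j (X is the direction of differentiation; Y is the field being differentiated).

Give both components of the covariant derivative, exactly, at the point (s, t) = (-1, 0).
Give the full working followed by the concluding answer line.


E = 21/4, F = -1, G = 153/16 at the point
E_s = -2, E_t = 1, F_s = -5/2, F_t = 7/12, G_s = 0, G_t = -10/3
EG - F^2 = 3149/64;  g^inv = (64/3149) * [[153/16, 1], [1, 21/4]]
first-kind symbols [ij,l] = (1/2)(d_i g_jl + d_j g_il - d_l g_ij): [ss,s] = E_s/2 = -1, [ss,t] = F_s - E_t/2 = -3, [st,s] = E_t/2 = 1/2, [st,t] = G_s/2 = 0, [tt,s] = F_t - G_s/2 = 7/12, [tt,t] = G_t/2 = -5/3
Gamma^s_ij = (G*[ij,s] - F*[ij,t])/(EG - F^2), Gamma^t_ij = (E*[ij,t] - F*[ij,s])/(EG - F^2)
Gamma_sss = -12/47, Gamma_sst = 306/3149, Gamma_stt = 751/9447, Gamma_tss = -16/47, Gamma_tst = 32/3149, Gamma_ttt = -1568/9447
X = (11/2, -3), Y = (0, -2) at the point

Answer: (nabla_X Y)^s = -1864/3149, (nabla_X Y)^t = -12935/3149


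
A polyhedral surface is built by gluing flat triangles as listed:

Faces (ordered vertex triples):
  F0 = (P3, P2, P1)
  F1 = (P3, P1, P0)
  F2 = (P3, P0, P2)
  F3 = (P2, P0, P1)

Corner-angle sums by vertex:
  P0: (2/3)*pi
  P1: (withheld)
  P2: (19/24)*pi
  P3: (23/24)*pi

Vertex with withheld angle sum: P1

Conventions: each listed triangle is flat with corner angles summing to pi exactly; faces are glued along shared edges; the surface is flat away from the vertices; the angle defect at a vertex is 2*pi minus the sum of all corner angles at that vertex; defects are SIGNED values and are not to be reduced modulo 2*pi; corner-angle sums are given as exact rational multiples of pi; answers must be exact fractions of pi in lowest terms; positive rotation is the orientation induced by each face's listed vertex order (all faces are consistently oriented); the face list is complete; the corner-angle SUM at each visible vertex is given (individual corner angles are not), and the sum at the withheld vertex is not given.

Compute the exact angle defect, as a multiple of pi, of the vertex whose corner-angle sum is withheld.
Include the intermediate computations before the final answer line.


V = 4, E = 6, F = 4; chi = V - E + F = 2
Gauss-Bonnet: total defect = 2*pi*chi = 4*pi; visible defects sum to (43/12)*pi

Answer: defect(P1) = (5/12)*pi


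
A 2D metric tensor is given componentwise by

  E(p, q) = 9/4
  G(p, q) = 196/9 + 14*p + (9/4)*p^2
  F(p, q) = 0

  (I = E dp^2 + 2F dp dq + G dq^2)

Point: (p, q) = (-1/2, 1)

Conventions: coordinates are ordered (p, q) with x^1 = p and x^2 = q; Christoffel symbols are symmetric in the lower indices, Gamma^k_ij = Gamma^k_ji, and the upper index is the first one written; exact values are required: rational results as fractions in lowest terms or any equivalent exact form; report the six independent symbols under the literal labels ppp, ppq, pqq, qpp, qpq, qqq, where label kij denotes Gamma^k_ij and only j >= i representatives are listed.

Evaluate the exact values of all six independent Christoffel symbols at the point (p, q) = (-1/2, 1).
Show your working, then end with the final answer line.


E = 9/4, F = 0, G = 2209/144 at the point
E_p = 0, E_q = 0, F_p = 0, F_q = 0, G_p = 47/4, G_q = 0
EG - F^2 = 2209/64;  g^inv = (64/2209) * [[2209/144, 0], [0, 9/4]]
first-kind symbols [ij,l] = (1/2)(d_i g_jl + d_j g_il - d_l g_ij): [pp,p] = E_p/2 = 0, [pp,q] = F_p - E_q/2 = 0, [pq,p] = E_q/2 = 0, [pq,q] = G_p/2 = 47/8, [qq,p] = F_q - G_p/2 = -47/8, [qq,q] = G_q/2 = 0
Gamma^p_ij = (G*[ij,p] - F*[ij,q])/(EG - F^2), Gamma^q_ij = (E*[ij,q] - F*[ij,p])/(EG - F^2)

Answer: Gamma_ppp = 0, Gamma_ppq = 0, Gamma_pqq = -47/18, Gamma_qpp = 0, Gamma_qpq = 18/47, Gamma_qqq = 0
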